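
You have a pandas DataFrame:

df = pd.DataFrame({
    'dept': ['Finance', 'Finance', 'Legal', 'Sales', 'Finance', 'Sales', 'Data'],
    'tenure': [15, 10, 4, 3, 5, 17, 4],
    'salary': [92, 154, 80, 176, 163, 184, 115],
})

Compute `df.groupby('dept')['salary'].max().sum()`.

542

group by dept, max of salary:
dept
Data       115
Finance    163
Legal       80
Sales      184
Name: salary, dtype: int64
The sum of the resulting series is 542.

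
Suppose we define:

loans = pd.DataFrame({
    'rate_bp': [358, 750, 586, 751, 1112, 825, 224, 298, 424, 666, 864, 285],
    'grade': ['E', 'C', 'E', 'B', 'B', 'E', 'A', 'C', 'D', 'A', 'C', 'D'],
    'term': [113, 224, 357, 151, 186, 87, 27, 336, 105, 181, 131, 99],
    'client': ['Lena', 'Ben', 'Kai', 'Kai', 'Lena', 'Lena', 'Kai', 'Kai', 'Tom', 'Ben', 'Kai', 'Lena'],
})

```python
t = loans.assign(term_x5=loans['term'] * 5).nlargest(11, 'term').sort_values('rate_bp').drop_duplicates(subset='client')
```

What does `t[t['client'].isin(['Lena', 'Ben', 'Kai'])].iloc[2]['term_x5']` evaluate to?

add column term_x5 = loans['term'] * 5:
    rate_bp grade  term client  term_x5
0       358     E   113   Lena      565
1       750     C   224    Ben     1120
2       586     E   357    Kai     1785
3       751     B   151    Kai      755
4      1112     B   186   Lena      930
5       825     E    87   Lena      435
6       224     A    27    Kai      135
7       298     C   336    Kai     1680
8       424     D   105    Tom      525
9       666     A   181    Ben      905
10      864     C   131    Kai      655
11      285     D    99   Lena      495
take 11 rows with largest term:
    rate_bp grade  term client  term_x5
2       586     E   357    Kai     1785
7       298     C   336    Kai     1680
1       750     C   224    Ben     1120
4      1112     B   186   Lena      930
9       666     A   181    Ben      905
3       751     B   151    Kai      755
10      864     C   131    Kai      655
0       358     E   113   Lena      565
8       424     D   105    Tom      525
11      285     D    99   Lena      495
5       825     E    87   Lena      435
sort by rate_bp:
    rate_bp grade  term client  term_x5
11      285     D    99   Lena      495
7       298     C   336    Kai     1680
0       358     E   113   Lena      565
8       424     D   105    Tom      525
2       586     E   357    Kai     1785
9       666     A   181    Ben      905
1       750     C   224    Ben     1120
3       751     B   151    Kai      755
5       825     E    87   Lena      435
10      864     C   131    Kai      655
4      1112     B   186   Lena      930
drop duplicate client (keep=first):
    rate_bp grade  term client  term_x5
11      285     D    99   Lena      495
7       298     C   336    Kai     1680
8       424     D   105    Tom      525
9       666     A   181    Ben      905
filter rows where client in ['Lena', 'Ben', 'Kai']:
    rate_bp grade  term client  term_x5
11      285     D    99   Lena      495
7       298     C   336    Kai     1680
9       666     A   181    Ben      905
Finally, value at position 2, column 'term_x5' = 905.

905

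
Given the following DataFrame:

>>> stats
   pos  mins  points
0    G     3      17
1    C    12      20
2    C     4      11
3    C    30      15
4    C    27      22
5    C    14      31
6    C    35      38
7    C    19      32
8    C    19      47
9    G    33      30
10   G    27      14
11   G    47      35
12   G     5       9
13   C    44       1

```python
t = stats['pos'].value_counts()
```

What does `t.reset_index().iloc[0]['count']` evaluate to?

9

value_counts of pos:
pos
C    9
G    5
Name: count, dtype: int64
reset_index():
  pos  count
0   C      9
1   G      5
Finally, value at position 0, column 'count' = 9.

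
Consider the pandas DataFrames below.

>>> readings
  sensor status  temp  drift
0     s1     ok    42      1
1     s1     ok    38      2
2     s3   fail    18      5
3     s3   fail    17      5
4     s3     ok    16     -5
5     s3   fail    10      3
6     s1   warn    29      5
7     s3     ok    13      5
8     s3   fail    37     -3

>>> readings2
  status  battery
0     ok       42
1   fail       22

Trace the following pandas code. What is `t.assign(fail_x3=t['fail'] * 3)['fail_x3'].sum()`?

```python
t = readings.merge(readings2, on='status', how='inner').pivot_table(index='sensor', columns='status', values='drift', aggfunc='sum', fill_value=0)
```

merge on 'status' (how='inner') → 8 rows:
  sensor status  temp  drift  battery
0     s1     ok    42      1       42
1     s1     ok    38      2       42
2     s3   fail    18      5       22
3     s3   fail    17      5       22
4     s3     ok    16     -5       42
5     s3   fail    10      3       22
6     s3     ok    13      5       42
7     s3   fail    37     -3       22
pivot: rows=sensor, cols=status, sum(drift):
status  fail  ok
sensor          
s1         0   3
s3        10   0
add column fail_x3 = t['fail'] * 3:
status  fail  ok  fail_x3
sensor                   
s1         0   3        0
s3        10   0       30

30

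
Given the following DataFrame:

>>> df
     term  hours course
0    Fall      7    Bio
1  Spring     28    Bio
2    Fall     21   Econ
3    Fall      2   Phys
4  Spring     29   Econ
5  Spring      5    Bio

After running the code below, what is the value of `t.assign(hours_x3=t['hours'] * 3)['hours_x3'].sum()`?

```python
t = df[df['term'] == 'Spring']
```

186

filter rows where term == 'Spring':
     term  hours course
1  Spring     28    Bio
4  Spring     29   Econ
5  Spring      5    Bio
add column hours_x3 = t['hours'] * 3:
     term  hours course  hours_x3
1  Spring     28    Bio        84
4  Spring     29   Econ        87
5  Spring      5    Bio        15
So sum() = 186.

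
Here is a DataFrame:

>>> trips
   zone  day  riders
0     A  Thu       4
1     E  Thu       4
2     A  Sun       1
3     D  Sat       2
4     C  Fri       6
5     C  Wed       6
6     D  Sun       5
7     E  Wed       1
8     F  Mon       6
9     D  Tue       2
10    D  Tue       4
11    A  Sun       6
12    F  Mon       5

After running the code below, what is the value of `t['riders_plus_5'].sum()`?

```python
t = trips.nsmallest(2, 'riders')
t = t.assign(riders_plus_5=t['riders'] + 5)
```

take 2 rows with smallest riders:
  zone  day  riders
2    A  Sun       1
7    E  Wed       1
add column riders_plus_5 = t['riders'] + 5:
  zone  day  riders  riders_plus_5
2    A  Sun       1              6
7    E  Wed       1              6
The sum of column 'riders_plus_5' is 12.

12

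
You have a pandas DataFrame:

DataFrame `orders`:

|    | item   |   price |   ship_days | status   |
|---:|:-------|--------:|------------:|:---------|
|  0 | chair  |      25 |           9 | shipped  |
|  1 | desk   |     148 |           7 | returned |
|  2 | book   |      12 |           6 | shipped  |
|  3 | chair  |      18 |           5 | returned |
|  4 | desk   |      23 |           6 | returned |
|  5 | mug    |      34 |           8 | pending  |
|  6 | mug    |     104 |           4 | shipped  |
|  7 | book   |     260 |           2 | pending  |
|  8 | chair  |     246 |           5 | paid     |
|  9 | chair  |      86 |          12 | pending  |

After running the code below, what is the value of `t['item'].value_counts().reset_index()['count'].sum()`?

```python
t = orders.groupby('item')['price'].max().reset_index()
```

4

group by item, max of price:
item
book     260
chair    246
desk     148
mug      104
Name: price, dtype: int64
reset_index():
    item  price
0   book    260
1  chair    246
2   desk    148
3    mug    104
value_counts of item:
item
book     1
chair    1
desk     1
mug      1
Name: count, dtype: int64
reset_index():
    item  count
0   book      1
1  chair      1
2   desk      1
3    mug      1
So sum() = 4.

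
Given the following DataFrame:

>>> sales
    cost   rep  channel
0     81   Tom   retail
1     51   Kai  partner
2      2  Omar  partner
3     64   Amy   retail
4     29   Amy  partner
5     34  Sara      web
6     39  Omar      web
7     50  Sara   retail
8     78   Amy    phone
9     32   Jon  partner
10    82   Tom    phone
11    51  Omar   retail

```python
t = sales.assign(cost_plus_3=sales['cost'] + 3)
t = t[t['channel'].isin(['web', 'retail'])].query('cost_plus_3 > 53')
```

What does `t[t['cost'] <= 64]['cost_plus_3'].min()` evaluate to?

54

add column cost_plus_3 = sales['cost'] + 3:
    cost   rep  channel  cost_plus_3
0     81   Tom   retail           84
1     51   Kai  partner           54
2      2  Omar  partner            5
3     64   Amy   retail           67
4     29   Amy  partner           32
5     34  Sara      web           37
6     39  Omar      web           42
7     50  Sara   retail           53
8     78   Amy    phone           81
9     32   Jon  partner           35
10    82   Tom    phone           85
11    51  Omar   retail           54
filter rows where channel in ['web', 'retail']:
    cost   rep channel  cost_plus_3
0     81   Tom  retail           84
3     64   Amy  retail           67
5     34  Sara     web           37
6     39  Omar     web           42
7     50  Sara  retail           53
11    51  Omar  retail           54
filter rows where cost_plus_3 > 53:
    cost   rep channel  cost_plus_3
0     81   Tom  retail           84
3     64   Amy  retail           67
11    51  Omar  retail           54
filter rows where cost <= 64:
    cost   rep channel  cost_plus_3
3     64   Amy  retail           67
11    51  Omar  retail           54
Hence 54.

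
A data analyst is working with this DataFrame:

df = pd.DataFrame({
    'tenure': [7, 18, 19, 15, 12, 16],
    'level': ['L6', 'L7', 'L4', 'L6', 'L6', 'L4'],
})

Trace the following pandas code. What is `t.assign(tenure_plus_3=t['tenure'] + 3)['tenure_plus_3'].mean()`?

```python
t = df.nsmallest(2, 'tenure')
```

12.5

take 2 rows with smallest tenure:
   tenure level
0       7    L6
4      12    L6
add column tenure_plus_3 = t['tenure'] + 3:
   tenure level  tenure_plus_3
0       7    L6             10
4      12    L6             15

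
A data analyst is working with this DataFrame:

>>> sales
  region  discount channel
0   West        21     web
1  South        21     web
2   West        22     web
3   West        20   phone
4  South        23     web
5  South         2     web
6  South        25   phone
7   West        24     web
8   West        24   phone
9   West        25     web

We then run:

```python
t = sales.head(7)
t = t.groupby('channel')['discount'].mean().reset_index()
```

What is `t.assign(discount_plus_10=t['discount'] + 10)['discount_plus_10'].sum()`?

take first 7 rows:
  region  discount channel
0   West        21     web
1  South        21     web
2   West        22     web
3   West        20   phone
4  South        23     web
5  South         2     web
6  South        25   phone
group by channel, mean of discount:
channel
phone    22.5
web      17.8
Name: discount, dtype: float64
reset_index():
  channel  discount
0   phone      22.5
1     web      17.8
add column discount_plus_10 = t['discount'] + 10:
  channel  discount  discount_plus_10
0   phone      22.5              32.5
1     web      17.8              27.8
Taking the sum of column 'discount_plus_10' gives 60.3.

60.3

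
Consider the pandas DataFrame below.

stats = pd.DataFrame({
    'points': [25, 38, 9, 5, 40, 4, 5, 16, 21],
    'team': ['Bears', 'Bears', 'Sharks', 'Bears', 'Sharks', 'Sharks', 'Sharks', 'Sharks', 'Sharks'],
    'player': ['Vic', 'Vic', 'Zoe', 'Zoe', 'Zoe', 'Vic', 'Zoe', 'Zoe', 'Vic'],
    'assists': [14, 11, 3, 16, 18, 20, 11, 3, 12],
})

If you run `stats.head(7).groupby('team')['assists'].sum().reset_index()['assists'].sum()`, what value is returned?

93

take first 7 rows:
   points    team player  assists
0      25   Bears    Vic       14
1      38   Bears    Vic       11
2       9  Sharks    Zoe        3
3       5   Bears    Zoe       16
4      40  Sharks    Zoe       18
5       4  Sharks    Vic       20
6       5  Sharks    Zoe       11
group by team, sum of assists:
team
Bears     41
Sharks    52
Name: assists, dtype: int64
reset_index():
     team  assists
0   Bears       41
1  Sharks       52
Hence 93.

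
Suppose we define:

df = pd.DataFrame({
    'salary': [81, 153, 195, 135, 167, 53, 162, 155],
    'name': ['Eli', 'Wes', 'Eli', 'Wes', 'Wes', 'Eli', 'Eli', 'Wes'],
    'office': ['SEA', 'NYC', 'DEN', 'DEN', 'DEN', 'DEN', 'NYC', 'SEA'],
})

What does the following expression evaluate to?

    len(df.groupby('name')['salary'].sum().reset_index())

2

group by name, sum of salary:
name
Eli    491
Wes    610
Name: salary, dtype: int64
reset_index():
  name  salary
0  Eli     491
1  Wes     610
Then the number of rows: 2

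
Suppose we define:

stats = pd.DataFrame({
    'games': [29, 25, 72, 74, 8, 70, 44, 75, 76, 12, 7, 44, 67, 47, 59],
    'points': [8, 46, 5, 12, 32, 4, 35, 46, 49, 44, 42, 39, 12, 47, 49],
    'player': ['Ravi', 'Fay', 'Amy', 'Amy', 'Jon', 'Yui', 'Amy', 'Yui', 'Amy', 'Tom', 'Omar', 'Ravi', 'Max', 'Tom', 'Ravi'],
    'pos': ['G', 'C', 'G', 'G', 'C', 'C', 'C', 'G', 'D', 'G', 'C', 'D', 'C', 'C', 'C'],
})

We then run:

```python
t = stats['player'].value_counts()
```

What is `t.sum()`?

15

value_counts of player:
player
Amy     4
Ravi    3
Yui     2
Tom     2
Fay     1
Jon     1
Omar    1
Max     1
Name: count, dtype: int64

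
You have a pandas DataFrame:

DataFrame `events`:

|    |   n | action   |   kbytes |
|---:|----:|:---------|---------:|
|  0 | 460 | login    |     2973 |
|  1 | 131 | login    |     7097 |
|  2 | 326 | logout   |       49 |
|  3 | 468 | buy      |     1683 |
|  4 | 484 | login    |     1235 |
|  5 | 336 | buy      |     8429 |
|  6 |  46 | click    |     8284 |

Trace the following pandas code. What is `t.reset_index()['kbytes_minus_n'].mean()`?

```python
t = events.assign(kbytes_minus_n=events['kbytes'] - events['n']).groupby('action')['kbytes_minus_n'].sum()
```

add column kbytes_minus_n = events['kbytes'] - events['n']:
     n  action  kbytes  kbytes_minus_n
0  460   login    2973            2513
1  131   login    7097            6966
2  326  logout      49            -277
3  468     buy    1683            1215
4  484   login    1235             751
5  336     buy    8429            8093
6   46   click    8284            8238
group by action, sum of kbytes_minus_n:
action
buy        9308
click      8238
login     10230
logout     -277
Name: kbytes_minus_n, dtype: int64
reset_index():
   action  kbytes_minus_n
0     buy            9308
1   click            8238
2   login           10230
3  logout            -277

6874.75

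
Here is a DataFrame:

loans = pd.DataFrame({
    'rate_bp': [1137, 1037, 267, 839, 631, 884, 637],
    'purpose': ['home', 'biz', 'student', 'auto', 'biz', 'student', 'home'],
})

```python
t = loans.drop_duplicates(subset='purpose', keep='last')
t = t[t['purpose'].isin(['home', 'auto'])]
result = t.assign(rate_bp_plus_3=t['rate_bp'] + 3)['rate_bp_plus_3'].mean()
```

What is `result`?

741.0

drop duplicate purpose (keep=last):
   rate_bp  purpose
3      839     auto
4      631      biz
5      884  student
6      637     home
filter rows where purpose in ['home', 'auto']:
   rate_bp purpose
3      839    auto
6      637    home
add column rate_bp_plus_3 = t['rate_bp'] + 3:
   rate_bp purpose  rate_bp_plus_3
3      839    auto             842
6      637    home             640
Finally, mean of column 'rate_bp_plus_3' = 741.0.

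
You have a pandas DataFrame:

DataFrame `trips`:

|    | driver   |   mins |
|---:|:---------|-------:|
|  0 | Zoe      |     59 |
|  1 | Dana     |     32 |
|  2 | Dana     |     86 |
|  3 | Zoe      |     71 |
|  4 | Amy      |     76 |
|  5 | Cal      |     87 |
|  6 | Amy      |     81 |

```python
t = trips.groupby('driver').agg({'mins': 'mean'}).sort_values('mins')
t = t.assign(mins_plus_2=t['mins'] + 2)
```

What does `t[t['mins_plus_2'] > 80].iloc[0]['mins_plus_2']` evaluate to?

80.5

group by driver, mean of mins:
        mins
driver      
Amy     78.5
Cal     87.0
Dana    59.0
Zoe     65.0
sort by mins:
        mins
driver      
Dana    59.0
Zoe     65.0
Amy     78.5
Cal     87.0
add column mins_plus_2 = t['mins'] + 2:
        mins  mins_plus_2
driver                   
Dana    59.0         61.0
Zoe     65.0         67.0
Amy     78.5         80.5
Cal     87.0         89.0
filter rows where mins_plus_2 > 80:
        mins  mins_plus_2
driver                   
Amy     78.5         80.5
Cal     87.0         89.0
Finally, value at position 0, column 'mins_plus_2' = 80.5.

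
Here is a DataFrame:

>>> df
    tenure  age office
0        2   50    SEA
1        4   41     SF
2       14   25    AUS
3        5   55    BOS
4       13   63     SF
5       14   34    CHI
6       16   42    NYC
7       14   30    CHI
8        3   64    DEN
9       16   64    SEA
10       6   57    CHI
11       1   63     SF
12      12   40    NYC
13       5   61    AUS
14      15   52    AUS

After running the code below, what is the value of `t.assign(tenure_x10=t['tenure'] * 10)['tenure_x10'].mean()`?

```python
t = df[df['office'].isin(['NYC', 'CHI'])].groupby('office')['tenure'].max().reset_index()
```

filter rows where office in ['NYC', 'CHI']:
    tenure  age office
5       14   34    CHI
6       16   42    NYC
7       14   30    CHI
10       6   57    CHI
12      12   40    NYC
group by office, max of tenure:
office
CHI    14
NYC    16
Name: tenure, dtype: int64
reset_index():
  office  tenure
0    CHI      14
1    NYC      16
add column tenure_x10 = t['tenure'] * 10:
  office  tenure  tenure_x10
0    CHI      14         140
1    NYC      16         160
Reading off the mean of column 'tenure_x10', we get 150.0.

150.0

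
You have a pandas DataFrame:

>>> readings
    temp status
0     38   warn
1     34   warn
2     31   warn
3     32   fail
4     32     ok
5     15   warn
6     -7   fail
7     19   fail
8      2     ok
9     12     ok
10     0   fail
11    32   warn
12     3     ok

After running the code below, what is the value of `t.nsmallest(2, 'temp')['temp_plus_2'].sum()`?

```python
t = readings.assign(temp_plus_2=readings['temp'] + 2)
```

add column temp_plus_2 = readings['temp'] + 2:
    temp status  temp_plus_2
0     38   warn           40
1     34   warn           36
2     31   warn           33
3     32   fail           34
4     32     ok           34
5     15   warn           17
6     -7   fail           -5
7     19   fail           21
8      2     ok            4
9     12     ok           14
10     0   fail            2
11    32   warn           34
12     3     ok            5
take 2 rows with smallest temp:
    temp status  temp_plus_2
6     -7   fail           -5
10     0   fail            2
The sum of column 'temp_plus_2' is -3.

-3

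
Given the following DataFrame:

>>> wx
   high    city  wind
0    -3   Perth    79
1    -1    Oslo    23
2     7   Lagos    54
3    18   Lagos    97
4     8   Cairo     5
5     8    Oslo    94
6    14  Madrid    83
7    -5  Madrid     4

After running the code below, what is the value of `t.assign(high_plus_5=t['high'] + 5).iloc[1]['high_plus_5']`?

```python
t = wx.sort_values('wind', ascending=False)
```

sort by wind descending:
   high    city  wind
3    18   Lagos    97
5     8    Oslo    94
6    14  Madrid    83
0    -3   Perth    79
2     7   Lagos    54
1    -1    Oslo    23
4     8   Cairo     5
7    -5  Madrid     4
add column high_plus_5 = t['high'] + 5:
   high    city  wind  high_plus_5
3    18   Lagos    97           23
5     8    Oslo    94           13
6    14  Madrid    83           19
0    -3   Perth    79            2
2     7   Lagos    54           12
1    -1    Oslo    23            4
4     8   Cairo     5           13
7    -5  Madrid     4            0
Reading off the value at position 1, column 'high_plus_5', we get 13.

13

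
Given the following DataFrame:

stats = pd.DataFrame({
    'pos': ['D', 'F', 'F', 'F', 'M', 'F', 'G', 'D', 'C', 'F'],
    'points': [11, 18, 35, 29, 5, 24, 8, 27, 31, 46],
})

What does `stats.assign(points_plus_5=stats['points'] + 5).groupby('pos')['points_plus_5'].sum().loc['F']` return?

add column points_plus_5 = stats['points'] + 5:
  pos  points  points_plus_5
0   D      11             16
1   F      18             23
2   F      35             40
3   F      29             34
4   M       5             10
5   F      24             29
6   G       8             13
7   D      27             32
8   C      31             36
9   F      46             51
group by pos, sum of points_plus_5:
pos
C     36
D     48
F    177
G     13
M     10
Name: points_plus_5, dtype: int64
Finally, value at index 'F' = 177.

177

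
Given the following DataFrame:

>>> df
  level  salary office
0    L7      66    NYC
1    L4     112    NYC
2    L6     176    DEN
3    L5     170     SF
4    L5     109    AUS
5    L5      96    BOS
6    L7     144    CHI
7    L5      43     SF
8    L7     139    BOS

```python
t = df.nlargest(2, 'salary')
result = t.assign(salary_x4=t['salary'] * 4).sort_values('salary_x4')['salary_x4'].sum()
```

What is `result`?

take 2 rows with largest salary:
  level  salary office
2    L6     176    DEN
3    L5     170     SF
add column salary_x4 = t['salary'] * 4:
  level  salary office  salary_x4
2    L6     176    DEN        704
3    L5     170     SF        680
sort by salary_x4:
  level  salary office  salary_x4
3    L5     170     SF        680
2    L6     176    DEN        704

1384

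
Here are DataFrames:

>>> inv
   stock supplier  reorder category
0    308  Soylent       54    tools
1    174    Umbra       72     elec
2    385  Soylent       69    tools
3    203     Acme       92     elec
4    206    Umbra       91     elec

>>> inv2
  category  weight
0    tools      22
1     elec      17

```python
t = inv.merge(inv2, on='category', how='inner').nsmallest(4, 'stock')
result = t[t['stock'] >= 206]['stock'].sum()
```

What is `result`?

merge on 'category' (how='inner') → 5 rows:
   stock supplier  reorder category  weight
0    308  Soylent       54    tools      22
1    174    Umbra       72     elec      17
2    385  Soylent       69    tools      22
3    203     Acme       92     elec      17
4    206    Umbra       91     elec      17
take 4 rows with smallest stock:
   stock supplier  reorder category  weight
1    174    Umbra       72     elec      17
3    203     Acme       92     elec      17
4    206    Umbra       91     elec      17
0    308  Soylent       54    tools      22
filter rows where stock >= 206:
   stock supplier  reorder category  weight
4    206    Umbra       91     elec      17
0    308  Soylent       54    tools      22
So sum() = 514.

514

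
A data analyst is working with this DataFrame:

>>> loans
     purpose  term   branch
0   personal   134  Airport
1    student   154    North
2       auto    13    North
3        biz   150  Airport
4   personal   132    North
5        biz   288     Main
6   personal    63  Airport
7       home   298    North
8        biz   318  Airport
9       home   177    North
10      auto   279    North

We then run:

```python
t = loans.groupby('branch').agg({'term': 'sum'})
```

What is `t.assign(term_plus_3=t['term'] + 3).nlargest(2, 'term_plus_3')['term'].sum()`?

1718

group by branch, sum of term:
         term
branch       
Airport   665
Main      288
North    1053
add column term_plus_3 = t['term'] + 3:
         term  term_plus_3
branch                    
Airport   665          668
Main      288          291
North    1053         1056
take 2 rows with largest term_plus_3:
         term  term_plus_3
branch                    
North    1053         1056
Airport   665          668
So sum() = 1718.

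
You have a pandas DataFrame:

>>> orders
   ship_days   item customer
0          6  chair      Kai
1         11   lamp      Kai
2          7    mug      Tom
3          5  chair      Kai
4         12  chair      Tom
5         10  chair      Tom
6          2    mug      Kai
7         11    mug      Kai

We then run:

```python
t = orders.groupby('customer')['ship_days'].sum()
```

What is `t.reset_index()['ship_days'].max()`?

group by customer, sum of ship_days:
customer
Kai    35
Tom    29
Name: ship_days, dtype: int64
reset_index():
  customer  ship_days
0      Kai         35
1      Tom         29
Reading off the max of column 'ship_days', we get 35.

35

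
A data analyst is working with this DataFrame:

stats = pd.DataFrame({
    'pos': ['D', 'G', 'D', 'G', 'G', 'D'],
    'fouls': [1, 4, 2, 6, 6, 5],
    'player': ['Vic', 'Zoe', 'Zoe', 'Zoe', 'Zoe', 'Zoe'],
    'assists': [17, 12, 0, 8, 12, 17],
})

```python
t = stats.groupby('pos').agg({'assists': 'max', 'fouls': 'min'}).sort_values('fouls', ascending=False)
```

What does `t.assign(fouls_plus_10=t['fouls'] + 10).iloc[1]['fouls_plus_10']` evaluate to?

group by pos: max(assists), min(fouls):
     assists  fouls
pos                
D         17      1
G         12      4
sort by fouls descending:
     assists  fouls
pos                
G         12      4
D         17      1
add column fouls_plus_10 = t['fouls'] + 10:
     assists  fouls  fouls_plus_10
pos                               
G         12      4             14
D         17      1             11
value at position 1, column 'fouls_plus_10' → 11

11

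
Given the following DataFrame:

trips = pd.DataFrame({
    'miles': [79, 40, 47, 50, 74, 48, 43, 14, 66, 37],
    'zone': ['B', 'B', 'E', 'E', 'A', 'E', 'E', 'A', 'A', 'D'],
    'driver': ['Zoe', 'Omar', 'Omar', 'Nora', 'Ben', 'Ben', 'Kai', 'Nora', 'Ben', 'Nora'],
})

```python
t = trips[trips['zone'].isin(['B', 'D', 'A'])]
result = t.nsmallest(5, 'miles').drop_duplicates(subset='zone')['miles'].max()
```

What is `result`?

filter rows where zone in ['B', 'D', 'A']:
   miles zone driver
0     79    B    Zoe
1     40    B   Omar
4     74    A    Ben
7     14    A   Nora
8     66    A    Ben
9     37    D   Nora
take 5 rows with smallest miles:
   miles zone driver
7     14    A   Nora
9     37    D   Nora
1     40    B   Omar
8     66    A    Ben
4     74    A    Ben
drop duplicate zone (keep=first):
   miles zone driver
7     14    A   Nora
9     37    D   Nora
1     40    B   Omar
Taking the max of column 'miles' gives 40.

40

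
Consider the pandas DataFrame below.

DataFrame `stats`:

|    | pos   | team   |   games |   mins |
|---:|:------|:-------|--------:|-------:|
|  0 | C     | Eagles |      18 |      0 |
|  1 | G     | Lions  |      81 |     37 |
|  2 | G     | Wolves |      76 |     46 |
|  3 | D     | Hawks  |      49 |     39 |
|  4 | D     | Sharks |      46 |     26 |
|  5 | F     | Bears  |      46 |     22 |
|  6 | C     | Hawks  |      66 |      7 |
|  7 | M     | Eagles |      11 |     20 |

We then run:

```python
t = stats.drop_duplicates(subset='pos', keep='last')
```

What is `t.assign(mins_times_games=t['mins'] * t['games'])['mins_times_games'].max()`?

3496

drop duplicate pos (keep=last):
  pos    team  games  mins
2   G  Wolves     76    46
4   D  Sharks     46    26
5   F   Bears     46    22
6   C   Hawks     66     7
7   M  Eagles     11    20
add column mins_times_games = t['mins'] * t['games']:
  pos    team  games  mins  mins_times_games
2   G  Wolves     76    46              3496
4   D  Sharks     46    26              1196
5   F   Bears     46    22              1012
6   C   Hawks     66     7               462
7   M  Eagles     11    20               220
max of column 'mins_times_games' → 3496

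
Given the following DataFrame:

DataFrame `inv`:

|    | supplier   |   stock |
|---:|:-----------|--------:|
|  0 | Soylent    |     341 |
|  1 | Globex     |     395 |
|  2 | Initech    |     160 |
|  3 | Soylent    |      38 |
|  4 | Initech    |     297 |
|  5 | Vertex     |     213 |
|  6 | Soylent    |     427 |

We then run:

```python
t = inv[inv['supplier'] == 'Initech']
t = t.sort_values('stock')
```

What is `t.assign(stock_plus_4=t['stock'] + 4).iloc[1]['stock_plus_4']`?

filter rows where supplier == 'Initech':
  supplier  stock
2  Initech    160
4  Initech    297
sort by stock:
  supplier  stock
2  Initech    160
4  Initech    297
add column stock_plus_4 = t['stock'] + 4:
  supplier  stock  stock_plus_4
2  Initech    160           164
4  Initech    297           301
value at position 1, column 'stock_plus_4' → 301

301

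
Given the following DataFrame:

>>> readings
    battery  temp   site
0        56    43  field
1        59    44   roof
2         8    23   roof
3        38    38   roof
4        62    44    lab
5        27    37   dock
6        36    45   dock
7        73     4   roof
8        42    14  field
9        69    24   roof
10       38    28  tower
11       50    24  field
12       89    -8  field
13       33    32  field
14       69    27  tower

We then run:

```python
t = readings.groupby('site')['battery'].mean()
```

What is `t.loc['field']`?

group by site, mean of battery:
site
dock     31.5
field    54.0
lab      62.0
roof     49.4
tower    53.5
Name: battery, dtype: float64

54.0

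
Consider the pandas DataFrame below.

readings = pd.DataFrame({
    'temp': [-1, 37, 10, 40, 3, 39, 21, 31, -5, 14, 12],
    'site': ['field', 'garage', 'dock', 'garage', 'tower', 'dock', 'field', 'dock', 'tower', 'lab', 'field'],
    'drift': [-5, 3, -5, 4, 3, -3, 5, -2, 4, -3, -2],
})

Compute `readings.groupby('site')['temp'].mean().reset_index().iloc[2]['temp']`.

group by site, mean of temp:
site
dock      26.666667
field     10.666667
garage    38.500000
lab       14.000000
tower     -1.000000
Name: temp, dtype: float64
reset_index():
     site       temp
0    dock  26.666667
1   field  10.666667
2  garage  38.500000
3     lab  14.000000
4   tower  -1.000000

38.5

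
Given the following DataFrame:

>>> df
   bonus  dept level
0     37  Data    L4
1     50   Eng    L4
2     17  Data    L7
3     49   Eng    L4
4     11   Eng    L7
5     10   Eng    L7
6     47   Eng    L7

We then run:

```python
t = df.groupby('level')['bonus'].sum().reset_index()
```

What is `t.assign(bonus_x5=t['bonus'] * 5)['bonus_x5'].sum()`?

group by level, sum of bonus:
level
L4    136
L7     85
Name: bonus, dtype: int64
reset_index():
  level  bonus
0    L4    136
1    L7     85
add column bonus_x5 = t['bonus'] * 5:
  level  bonus  bonus_x5
0    L4    136       680
1    L7     85       425
sum of column 'bonus_x5' → 1105

1105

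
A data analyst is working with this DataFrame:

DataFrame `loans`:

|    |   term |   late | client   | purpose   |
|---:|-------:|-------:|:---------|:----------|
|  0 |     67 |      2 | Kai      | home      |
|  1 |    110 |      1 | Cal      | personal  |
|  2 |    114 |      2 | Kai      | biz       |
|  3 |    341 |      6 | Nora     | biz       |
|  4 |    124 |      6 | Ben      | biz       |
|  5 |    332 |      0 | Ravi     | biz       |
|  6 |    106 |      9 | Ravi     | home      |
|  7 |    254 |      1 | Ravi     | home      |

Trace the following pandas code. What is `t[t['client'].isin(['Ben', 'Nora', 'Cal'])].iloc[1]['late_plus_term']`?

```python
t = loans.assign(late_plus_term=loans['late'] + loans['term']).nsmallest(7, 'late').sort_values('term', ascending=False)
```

130

add column late_plus_term = loans['late'] + loans['term']:
   term  late client   purpose  late_plus_term
0    67     2    Kai      home              69
1   110     1    Cal  personal             111
2   114     2    Kai       biz             116
3   341     6   Nora       biz             347
4   124     6    Ben       biz             130
5   332     0   Ravi       biz             332
6   106     9   Ravi      home             115
7   254     1   Ravi      home             255
take 7 rows with smallest late:
   term  late client   purpose  late_plus_term
5   332     0   Ravi       biz             332
1   110     1    Cal  personal             111
7   254     1   Ravi      home             255
0    67     2    Kai      home              69
2   114     2    Kai       biz             116
3   341     6   Nora       biz             347
4   124     6    Ben       biz             130
sort by term descending:
   term  late client   purpose  late_plus_term
3   341     6   Nora       biz             347
5   332     0   Ravi       biz             332
7   254     1   Ravi      home             255
4   124     6    Ben       biz             130
2   114     2    Kai       biz             116
1   110     1    Cal  personal             111
0    67     2    Kai      home              69
filter rows where client in ['Ben', 'Nora', 'Cal']:
   term  late client   purpose  late_plus_term
3   341     6   Nora       biz             347
4   124     6    Ben       biz             130
1   110     1    Cal  personal             111
The value at position 1, column 'late_plus_term' is 130.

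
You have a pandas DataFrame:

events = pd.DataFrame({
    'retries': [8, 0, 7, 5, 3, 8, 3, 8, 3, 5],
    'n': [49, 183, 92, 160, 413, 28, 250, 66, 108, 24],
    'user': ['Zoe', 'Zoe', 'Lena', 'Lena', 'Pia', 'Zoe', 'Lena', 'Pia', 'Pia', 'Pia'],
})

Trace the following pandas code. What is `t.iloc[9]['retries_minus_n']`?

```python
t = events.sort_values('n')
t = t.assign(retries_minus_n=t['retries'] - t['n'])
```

sort by n:
   retries    n  user
9        5   24   Pia
5        8   28   Zoe
0        8   49   Zoe
7        8   66   Pia
2        7   92  Lena
8        3  108   Pia
3        5  160  Lena
1        0  183   Zoe
6        3  250  Lena
4        3  413   Pia
add column retries_minus_n = t['retries'] - t['n']:
   retries    n  user  retries_minus_n
9        5   24   Pia              -19
5        8   28   Zoe              -20
0        8   49   Zoe              -41
7        8   66   Pia              -58
2        7   92  Lena              -85
8        3  108   Pia             -105
3        5  160  Lena             -155
1        0  183   Zoe             -183
6        3  250  Lena             -247
4        3  413   Pia             -410

-410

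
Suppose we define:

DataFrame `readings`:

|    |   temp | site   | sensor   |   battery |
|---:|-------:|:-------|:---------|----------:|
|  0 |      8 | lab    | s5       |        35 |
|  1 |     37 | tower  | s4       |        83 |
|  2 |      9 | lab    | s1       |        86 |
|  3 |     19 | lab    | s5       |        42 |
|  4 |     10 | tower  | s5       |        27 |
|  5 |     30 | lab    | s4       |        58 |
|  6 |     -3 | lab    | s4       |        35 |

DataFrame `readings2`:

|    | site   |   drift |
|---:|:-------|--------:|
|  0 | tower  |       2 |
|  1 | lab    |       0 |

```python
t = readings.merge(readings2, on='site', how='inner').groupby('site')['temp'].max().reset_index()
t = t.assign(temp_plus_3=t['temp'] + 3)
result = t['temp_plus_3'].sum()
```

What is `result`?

merge on 'site' (how='inner') → 7 rows:
   temp   site sensor  battery  drift
0     8    lab     s5       35      0
1    37  tower     s4       83      2
2     9    lab     s1       86      0
3    19    lab     s5       42      0
4    10  tower     s5       27      2
5    30    lab     s4       58      0
6    -3    lab     s4       35      0
group by site, max of temp:
site
lab      30
tower    37
Name: temp, dtype: int64
reset_index():
    site  temp
0    lab    30
1  tower    37
add column temp_plus_3 = t['temp'] + 3:
    site  temp  temp_plus_3
0    lab    30           33
1  tower    37           40
Reading off the sum of column 'temp_plus_3', we get 73.

73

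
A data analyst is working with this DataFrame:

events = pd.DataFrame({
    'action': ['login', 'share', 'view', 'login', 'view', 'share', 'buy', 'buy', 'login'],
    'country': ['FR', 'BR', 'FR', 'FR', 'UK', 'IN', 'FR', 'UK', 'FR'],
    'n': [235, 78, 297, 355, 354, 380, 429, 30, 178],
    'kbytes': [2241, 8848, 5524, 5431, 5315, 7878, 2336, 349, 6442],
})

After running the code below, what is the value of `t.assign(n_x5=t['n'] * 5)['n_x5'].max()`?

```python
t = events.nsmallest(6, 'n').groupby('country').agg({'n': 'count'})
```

take 6 rows with smallest n:
  action country    n  kbytes
7    buy      UK   30     349
1  share      BR   78    8848
8  login      FR  178    6442
0  login      FR  235    2241
2   view      FR  297    5524
4   view      UK  354    5315
group by country, count of n:
         n
country   
BR       1
FR       3
UK       2
add column n_x5 = t['n'] * 5:
         n  n_x5
country         
BR       1     5
FR       3    15
UK       2    10

15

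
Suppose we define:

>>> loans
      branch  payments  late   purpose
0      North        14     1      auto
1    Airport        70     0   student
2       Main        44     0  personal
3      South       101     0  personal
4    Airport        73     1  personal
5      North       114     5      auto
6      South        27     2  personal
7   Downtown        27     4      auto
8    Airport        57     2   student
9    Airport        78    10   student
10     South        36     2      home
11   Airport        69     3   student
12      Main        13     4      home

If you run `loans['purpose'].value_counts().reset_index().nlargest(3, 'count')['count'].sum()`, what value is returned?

11

value_counts of purpose:
purpose
student     4
personal    4
auto        3
home        2
Name: count, dtype: int64
reset_index():
    purpose  count
0   student      4
1  personal      4
2      auto      3
3      home      2
take 3 rows with largest count:
    purpose  count
0   student      4
1  personal      4
2      auto      3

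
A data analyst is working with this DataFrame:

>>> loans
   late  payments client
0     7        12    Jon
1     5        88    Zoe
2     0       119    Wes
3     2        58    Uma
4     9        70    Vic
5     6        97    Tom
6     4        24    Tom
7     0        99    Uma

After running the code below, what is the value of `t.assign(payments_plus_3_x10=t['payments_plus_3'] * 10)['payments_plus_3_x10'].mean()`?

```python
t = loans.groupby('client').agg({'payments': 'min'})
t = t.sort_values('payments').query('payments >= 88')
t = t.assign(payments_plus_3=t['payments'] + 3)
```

group by client, min of payments:
        payments
client          
Jon           12
Tom           24
Uma           58
Vic           70
Wes          119
Zoe           88
sort by payments:
        payments
client          
Jon           12
Tom           24
Uma           58
Vic           70
Zoe           88
Wes          119
filter rows where payments >= 88:
        payments
client          
Zoe           88
Wes          119
add column payments_plus_3 = t['payments'] + 3:
        payments  payments_plus_3
client                           
Zoe           88               91
Wes          119              122
add column payments_plus_3_x10 = t['payments_plus_3'] * 10:
        payments  payments_plus_3  payments_plus_3_x10
client                                                
Zoe           88               91                  910
Wes          119              122                 1220
Finally, mean of column 'payments_plus_3_x10' = 1065.0.

1065.0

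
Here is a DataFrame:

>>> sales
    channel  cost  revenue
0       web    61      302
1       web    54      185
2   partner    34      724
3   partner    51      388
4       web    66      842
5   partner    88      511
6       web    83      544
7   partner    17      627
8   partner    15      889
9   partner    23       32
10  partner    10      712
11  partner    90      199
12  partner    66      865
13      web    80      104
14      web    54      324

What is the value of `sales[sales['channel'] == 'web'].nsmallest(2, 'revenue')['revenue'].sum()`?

289

filter rows where channel == 'web':
   channel  cost  revenue
0      web    61      302
1      web    54      185
4      web    66      842
6      web    83      544
13     web    80      104
14     web    54      324
take 2 rows with smallest revenue:
   channel  cost  revenue
13     web    80      104
1      web    54      185
Hence 289.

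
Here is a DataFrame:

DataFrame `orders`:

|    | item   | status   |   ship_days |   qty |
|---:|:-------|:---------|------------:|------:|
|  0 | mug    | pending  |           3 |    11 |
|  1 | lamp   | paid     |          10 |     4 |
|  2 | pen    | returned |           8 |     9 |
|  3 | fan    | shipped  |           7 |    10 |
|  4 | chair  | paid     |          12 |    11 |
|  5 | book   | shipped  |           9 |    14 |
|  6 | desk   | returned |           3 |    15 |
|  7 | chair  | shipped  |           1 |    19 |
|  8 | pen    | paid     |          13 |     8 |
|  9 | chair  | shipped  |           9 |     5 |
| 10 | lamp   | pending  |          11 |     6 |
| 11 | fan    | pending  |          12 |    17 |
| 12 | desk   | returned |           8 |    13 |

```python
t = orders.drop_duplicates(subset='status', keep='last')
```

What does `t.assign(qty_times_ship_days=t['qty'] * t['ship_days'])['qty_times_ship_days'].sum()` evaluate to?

457

drop duplicate status (keep=last):
     item    status  ship_days  qty
8     pen      paid         13    8
9   chair   shipped          9    5
11    fan   pending         12   17
12   desk  returned          8   13
add column qty_times_ship_days = t['qty'] * t['ship_days']:
     item    status  ship_days  qty  qty_times_ship_days
8     pen      paid         13    8                  104
9   chair   shipped          9    5                   45
11    fan   pending         12   17                  204
12   desk  returned          8   13                  104
Finally, sum of column 'qty_times_ship_days' = 457.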